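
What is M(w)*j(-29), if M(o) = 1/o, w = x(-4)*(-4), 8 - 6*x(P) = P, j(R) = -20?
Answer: 5/2 ≈ 2.5000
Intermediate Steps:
x(P) = 4/3 - P/6
w = -8 (w = (4/3 - 1/6*(-4))*(-4) = (4/3 + 2/3)*(-4) = 2*(-4) = -8)
M(o) = 1/o
M(w)*j(-29) = -20/(-8) = -1/8*(-20) = 5/2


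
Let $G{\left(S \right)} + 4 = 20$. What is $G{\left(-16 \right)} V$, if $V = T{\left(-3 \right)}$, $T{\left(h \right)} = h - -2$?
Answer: $-16$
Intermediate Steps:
$T{\left(h \right)} = 2 + h$ ($T{\left(h \right)} = h + 2 = 2 + h$)
$V = -1$ ($V = 2 - 3 = -1$)
$G{\left(S \right)} = 16$ ($G{\left(S \right)} = -4 + 20 = 16$)
$G{\left(-16 \right)} V = 16 \left(-1\right) = -16$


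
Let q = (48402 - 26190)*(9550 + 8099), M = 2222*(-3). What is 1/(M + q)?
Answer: 1/392012922 ≈ 2.5509e-9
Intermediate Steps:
M = -6666
q = 392019588 (q = 22212*17649 = 392019588)
1/(M + q) = 1/(-6666 + 392019588) = 1/392012922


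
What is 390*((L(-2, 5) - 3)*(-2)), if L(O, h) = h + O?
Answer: 0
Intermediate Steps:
L(O, h) = O + h
390*((L(-2, 5) - 3)*(-2)) = 390*(((-2 + 5) - 3)*(-2)) = 390*((3 - 3)*(-2)) = 390*(0*(-2)) = 390*0 = 0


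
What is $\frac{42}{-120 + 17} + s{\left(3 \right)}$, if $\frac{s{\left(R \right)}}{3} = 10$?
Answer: $\frac{3048}{103} \approx 29.592$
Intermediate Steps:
$s{\left(R \right)} = 30$ ($s{\left(R \right)} = 3 \cdot 10 = 30$)
$\frac{42}{-120 + 17} + s{\left(3 \right)} = \frac{42}{-120 + 17} + 30 = \frac{42}{-103} + 30 = 42 \left(- \frac{1}{103}\right) + 30 = - \frac{42}{103} + 30 = \frac{3048}{103}$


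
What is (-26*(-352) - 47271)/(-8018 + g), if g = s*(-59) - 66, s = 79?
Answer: 38119/12745 ≈ 2.9909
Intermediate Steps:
g = -4727 (g = 79*(-59) - 66 = -4661 - 66 = -4727)
(-26*(-352) - 47271)/(-8018 + g) = (-26*(-352) - 47271)/(-8018 - 4727) = (9152 - 47271)/(-12745) = -38119*(-1/12745) = 38119/12745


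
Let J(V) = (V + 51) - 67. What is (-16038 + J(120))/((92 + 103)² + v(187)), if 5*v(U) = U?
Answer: -39835/95156 ≈ -0.41863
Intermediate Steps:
v(U) = U/5
J(V) = -16 + V (J(V) = (51 + V) - 67 = -16 + V)
(-16038 + J(120))/((92 + 103)² + v(187)) = (-16038 + (-16 + 120))/((92 + 103)² + (⅕)*187) = (-16038 + 104)/(195² + 187/5) = -15934/(38025 + 187/5) = -15934/190312/5 = -15934*5/190312 = -39835/95156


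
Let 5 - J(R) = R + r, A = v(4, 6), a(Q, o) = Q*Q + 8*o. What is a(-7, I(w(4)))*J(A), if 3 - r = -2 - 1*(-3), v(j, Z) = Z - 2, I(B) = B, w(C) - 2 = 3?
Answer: -89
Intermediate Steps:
w(C) = 5 (w(C) = 2 + 3 = 5)
a(Q, o) = Q**2 + 8*o
v(j, Z) = -2 + Z
A = 4 (A = -2 + 6 = 4)
r = 2 (r = 3 - (-2 - 1*(-3)) = 3 - (-2 + 3) = 3 - 1*1 = 3 - 1 = 2)
J(R) = 3 - R (J(R) = 5 - (R + 2) = 5 - (2 + R) = 5 + (-2 - R) = 3 - R)
a(-7, I(w(4)))*J(A) = ((-7)**2 + 8*5)*(3 - 1*4) = (49 + 40)*(3 - 4) = 89*(-1) = -89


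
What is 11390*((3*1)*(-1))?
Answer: -34170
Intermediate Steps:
11390*((3*1)*(-1)) = 11390*(3*(-1)) = 11390*(-3) = -34170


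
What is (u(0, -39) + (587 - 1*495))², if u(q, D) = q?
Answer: 8464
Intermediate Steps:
(u(0, -39) + (587 - 1*495))² = (0 + (587 - 1*495))² = (0 + (587 - 495))² = (0 + 92)² = 92² = 8464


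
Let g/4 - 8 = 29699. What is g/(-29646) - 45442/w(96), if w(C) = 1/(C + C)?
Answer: -2120142926/243 ≈ -8.7249e+6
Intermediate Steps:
g = 118828 (g = 32 + 4*29699 = 32 + 118796 = 118828)
w(C) = 1/(2*C)
g/(-29646) - 45442/w(96) = 118828/(-29646) - 45442/((1/2)/96) = 118828*(-1/29646) - 45442/((1/2)*(1/96)) = -974/243 - 45442/1/192 = -974/243 - 45442*192 = -974/243 - 8724864 = -2120142926/243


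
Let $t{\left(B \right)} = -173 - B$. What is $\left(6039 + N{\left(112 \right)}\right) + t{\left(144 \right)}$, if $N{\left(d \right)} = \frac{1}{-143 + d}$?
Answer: $\frac{177381}{31} \approx 5722.0$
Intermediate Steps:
$\left(6039 + N{\left(112 \right)}\right) + t{\left(144 \right)} = \left(6039 + \frac{1}{-143 + 112}\right) - 317 = \left(6039 + \frac{1}{-31}\right) - 317 = \left(6039 - \frac{1}{31}\right) - 317 = \frac{187208}{31} - 317 = \frac{177381}{31}$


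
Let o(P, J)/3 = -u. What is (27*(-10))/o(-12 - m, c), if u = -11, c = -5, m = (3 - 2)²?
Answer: -90/11 ≈ -8.1818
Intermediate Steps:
m = 1 (m = 1² = 1)
o(P, J) = 33 (o(P, J) = 3*(-1*(-11)) = 3*11 = 33)
(27*(-10))/o(-12 - m, c) = (27*(-10))/33 = -270*1/33 = -90/11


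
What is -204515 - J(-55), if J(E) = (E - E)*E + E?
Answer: -204460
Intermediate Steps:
J(E) = E (J(E) = 0*E + E = 0 + E = E)
-204515 - J(-55) = -204515 - 1*(-55) = -204515 + 55 = -204460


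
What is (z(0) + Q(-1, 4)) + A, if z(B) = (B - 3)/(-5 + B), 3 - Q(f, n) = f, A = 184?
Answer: 943/5 ≈ 188.60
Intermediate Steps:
Q(f, n) = 3 - f
z(B) = (-3 + B)/(-5 + B)
(z(0) + Q(-1, 4)) + A = ((-3 + 0)/(-5 + 0) + (3 - 1*(-1))) + 184 = (-3/(-5) + (3 + 1)) + 184 = (-1/5*(-3) + 4) + 184 = (3/5 + 4) + 184 = 23/5 + 184 = 943/5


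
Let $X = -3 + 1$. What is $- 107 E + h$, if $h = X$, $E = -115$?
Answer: $12303$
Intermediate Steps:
$X = -2$
$h = -2$
$- 107 E + h = \left(-107\right) \left(-115\right) - 2 = 12305 - 2 = 12303$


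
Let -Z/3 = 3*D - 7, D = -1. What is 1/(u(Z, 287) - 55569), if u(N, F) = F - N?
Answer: -1/55312 ≈ -1.8079e-5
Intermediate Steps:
Z = 30 (Z = -3*(3*(-1) - 7) = -3*(-3 - 7) = -3*(-10) = 30)
1/(u(Z, 287) - 55569) = 1/((287 - 1*30) - 55569) = 1/((287 - 30) - 55569) = 1/(257 - 55569) = 1/(-55312) = -1/55312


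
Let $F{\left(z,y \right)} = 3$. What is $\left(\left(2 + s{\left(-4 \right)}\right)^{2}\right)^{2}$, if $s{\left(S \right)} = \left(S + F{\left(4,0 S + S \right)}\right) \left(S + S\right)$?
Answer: $10000$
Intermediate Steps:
$s{\left(S \right)} = 2 S \left(3 + S\right)$ ($s{\left(S \right)} = \left(S + 3\right) \left(S + S\right) = \left(3 + S\right) 2 S = 2 S \left(3 + S\right)$)
$\left(\left(2 + s{\left(-4 \right)}\right)^{2}\right)^{2} = \left(\left(2 + 2 \left(-4\right) \left(3 - 4\right)\right)^{2}\right)^{2} = \left(\left(2 + 2 \left(-4\right) \left(-1\right)\right)^{2}\right)^{2} = \left(\left(2 + 8\right)^{2}\right)^{2} = \left(10^{2}\right)^{2} = 100^{2} = 10000$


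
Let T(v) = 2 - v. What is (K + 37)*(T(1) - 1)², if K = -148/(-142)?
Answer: 0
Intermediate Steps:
K = 74/71 (K = -148*(-1/142) = 74/71 ≈ 1.0423)
(K + 37)*(T(1) - 1)² = (74/71 + 37)*((2 - 1*1) - 1)² = 2701*((2 - 1) - 1)²/71 = 2701*(1 - 1)²/71 = (2701/71)*0² = (2701/71)*0 = 0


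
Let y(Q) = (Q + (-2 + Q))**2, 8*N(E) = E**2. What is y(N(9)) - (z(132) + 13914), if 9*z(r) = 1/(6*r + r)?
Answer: -451756309/33264 ≈ -13581.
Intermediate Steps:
z(r) = 1/(63*r) (z(r) = 1/(9*(6*r + r)) = 1/(9*((7*r))) = (1/(7*r))/9 = 1/(63*r))
N(E) = E**2/8
y(Q) = (-2 + 2*Q)**2
y(N(9)) - (z(132) + 13914) = 4*(-1 + (1/8)*9**2)**2 - ((1/63)/132 + 13914) = 4*(-1 + (1/8)*81)**2 - ((1/63)*(1/132) + 13914) = 4*(-1 + 81/8)**2 - (1/8316 + 13914) = 4*(73/8)**2 - 1*115708825/8316 = 4*(5329/64) - 115708825/8316 = 5329/16 - 115708825/8316 = -451756309/33264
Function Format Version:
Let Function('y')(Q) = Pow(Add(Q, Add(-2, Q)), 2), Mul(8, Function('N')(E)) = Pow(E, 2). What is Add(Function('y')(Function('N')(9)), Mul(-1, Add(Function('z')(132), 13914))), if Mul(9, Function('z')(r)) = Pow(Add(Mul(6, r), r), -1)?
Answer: Rational(-451756309, 33264) ≈ -13581.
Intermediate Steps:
Function('z')(r) = Mul(Rational(1, 63), Pow(r, -1)) (Function('z')(r) = Mul(Rational(1, 9), Pow(Add(Mul(6, r), r), -1)) = Mul(Rational(1, 9), Pow(Mul(7, r), -1)) = Mul(Rational(1, 9), Mul(Rational(1, 7), Pow(r, -1))) = Mul(Rational(1, 63), Pow(r, -1)))
Function('N')(E) = Mul(Rational(1, 8), Pow(E, 2))
Function('y')(Q) = Pow(Add(-2, Mul(2, Q)), 2)
Add(Function('y')(Function('N')(9)), Mul(-1, Add(Function('z')(132), 13914))) = Add(Mul(4, Pow(Add(-1, Mul(Rational(1, 8), Pow(9, 2))), 2)), Mul(-1, Add(Mul(Rational(1, 63), Pow(132, -1)), 13914))) = Add(Mul(4, Pow(Add(-1, Mul(Rational(1, 8), 81)), 2)), Mul(-1, Add(Mul(Rational(1, 63), Rational(1, 132)), 13914))) = Add(Mul(4, Pow(Add(-1, Rational(81, 8)), 2)), Mul(-1, Add(Rational(1, 8316), 13914))) = Add(Mul(4, Pow(Rational(73, 8), 2)), Mul(-1, Rational(115708825, 8316))) = Add(Mul(4, Rational(5329, 64)), Rational(-115708825, 8316)) = Add(Rational(5329, 16), Rational(-115708825, 8316)) = Rational(-451756309, 33264)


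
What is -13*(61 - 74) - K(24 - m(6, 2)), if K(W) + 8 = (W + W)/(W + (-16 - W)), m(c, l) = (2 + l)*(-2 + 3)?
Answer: 359/2 ≈ 179.50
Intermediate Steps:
m(c, l) = 2 + l (m(c, l) = (2 + l)*1 = 2 + l)
K(W) = -8 - W/8 (K(W) = -8 + (W + W)/(W + (-16 - W)) = -8 + (2*W)/(-16) = -8 + (2*W)*(-1/16) = -8 - W/8)
-13*(61 - 74) - K(24 - m(6, 2)) = -13*(61 - 74) - (-8 - (24 - (2 + 2))/8) = -13*(-13) - (-8 - (24 - 1*4)/8) = 169 - (-8 - (24 - 4)/8) = 169 - (-8 - 1/8*20) = 169 - (-8 - 5/2) = 169 - 1*(-21/2) = 169 + 21/2 = 359/2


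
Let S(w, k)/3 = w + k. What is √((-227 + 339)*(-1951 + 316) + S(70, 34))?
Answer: 6*I*√5078 ≈ 427.56*I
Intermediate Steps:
S(w, k) = 3*k + 3*w (S(w, k) = 3*(w + k) = 3*(k + w) = 3*k + 3*w)
√((-227 + 339)*(-1951 + 316) + S(70, 34)) = √((-227 + 339)*(-1951 + 316) + (3*34 + 3*70)) = √(112*(-1635) + (102 + 210)) = √(-183120 + 312) = √(-182808) = 6*I*√5078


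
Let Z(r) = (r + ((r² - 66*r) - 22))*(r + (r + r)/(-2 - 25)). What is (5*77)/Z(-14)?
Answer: -297/10840 ≈ -0.027399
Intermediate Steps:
Z(r) = 25*r*(-22 + r² - 65*r)/27 (Z(r) = (r + (-22 + r² - 66*r))*(r + (2*r)/(-27)) = (-22 + r² - 65*r)*(r + (2*r)*(-1/27)) = (-22 + r² - 65*r)*(r - 2*r/27) = (-22 + r² - 65*r)*(25*r/27) = 25*r*(-22 + r² - 65*r)/27)
(5*77)/Z(-14) = (5*77)/(((25/27)*(-14)*(-22 + (-14)² - 65*(-14)))) = 385/(((25/27)*(-14)*(-22 + 196 + 910))) = 385/(((25/27)*(-14)*1084)) = 385/(-379400/27) = 385*(-27/379400) = -297/10840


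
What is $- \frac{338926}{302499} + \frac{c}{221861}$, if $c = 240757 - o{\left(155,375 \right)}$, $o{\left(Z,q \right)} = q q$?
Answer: $- \frac{44904631418}{67112730639} \approx -0.66909$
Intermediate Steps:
$o{\left(Z,q \right)} = q^{2}$
$c = 100132$ ($c = 240757 - 375^{2} = 240757 - 140625 = 100132$)
$- \frac{338926}{302499} + \frac{c}{221861} = - \frac{338926}{302499} + \frac{100132}{221861} = - \frac{44904631418}{67112730639}$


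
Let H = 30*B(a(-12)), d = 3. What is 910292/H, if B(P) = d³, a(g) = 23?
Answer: 455146/405 ≈ 1123.8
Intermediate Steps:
B(P) = 27 (B(P) = 3³ = 27)
H = 810 (H = 30*27 = 810)
910292/H = 910292/810 = 910292*(1/810) = 455146/405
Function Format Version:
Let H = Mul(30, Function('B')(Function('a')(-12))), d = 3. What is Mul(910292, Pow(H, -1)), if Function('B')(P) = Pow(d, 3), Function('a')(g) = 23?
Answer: Rational(455146, 405) ≈ 1123.8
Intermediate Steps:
Function('B')(P) = 27 (Function('B')(P) = Pow(3, 3) = 27)
H = 810 (H = Mul(30, 27) = 810)
Mul(910292, Pow(H, -1)) = Mul(910292, Pow(810, -1)) = Mul(910292, Rational(1, 810)) = Rational(455146, 405)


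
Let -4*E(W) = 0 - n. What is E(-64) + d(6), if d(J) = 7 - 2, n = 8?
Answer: 7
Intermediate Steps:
E(W) = 2 (E(W) = -(0 - 1*8)/4 = -(0 - 8)/4 = -¼*(-8) = 2)
d(J) = 5
E(-64) + d(6) = 2 + 5 = 7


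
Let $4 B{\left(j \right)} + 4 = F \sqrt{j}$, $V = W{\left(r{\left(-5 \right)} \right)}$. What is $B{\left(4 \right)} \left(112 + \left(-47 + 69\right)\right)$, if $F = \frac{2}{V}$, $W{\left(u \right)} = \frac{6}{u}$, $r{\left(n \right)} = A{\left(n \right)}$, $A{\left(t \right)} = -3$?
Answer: $-201$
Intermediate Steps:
$r{\left(n \right)} = -3$
$V = -2$ ($V = \frac{6}{-3} = 6 \left(- \frac{1}{3}\right) = -2$)
$F = -1$ ($F = \frac{2}{-2} = 2 \left(- \frac{1}{2}\right) = -1$)
$B{\left(j \right)} = -1 - \frac{\sqrt{j}}{4}$ ($B{\left(j \right)} = -1 + \frac{\left(-1\right) \sqrt{j}}{4} = -1 - \frac{\sqrt{j}}{4}$)
$B{\left(4 \right)} \left(112 + \left(-47 + 69\right)\right) = \left(-1 - \frac{\sqrt{4}}{4}\right) \left(112 + \left(-47 + 69\right)\right) = \left(-1 - \frac{1}{2}\right) \left(112 + 22\right) = \left(-1 - \frac{1}{2}\right) 134 = \left(- \frac{3}{2}\right) 134 = -201$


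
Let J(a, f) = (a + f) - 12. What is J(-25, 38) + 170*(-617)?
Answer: -104889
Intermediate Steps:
J(a, f) = -12 + a + f
J(-25, 38) + 170*(-617) = (-12 - 25 + 38) + 170*(-617) = 1 - 104890 = -104889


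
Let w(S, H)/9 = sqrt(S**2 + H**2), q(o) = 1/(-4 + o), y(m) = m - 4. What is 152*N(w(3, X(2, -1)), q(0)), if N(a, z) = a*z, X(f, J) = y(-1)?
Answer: -342*sqrt(34) ≈ -1994.2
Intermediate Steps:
y(m) = -4 + m
X(f, J) = -5 (X(f, J) = -4 - 1 = -5)
w(S, H) = 9*sqrt(H**2 + S**2) (w(S, H) = 9*sqrt(S**2 + H**2) = 9*sqrt(H**2 + S**2))
152*N(w(3, X(2, -1)), q(0)) = 152*((9*sqrt((-5)**2 + 3**2))/(-4 + 0)) = 152*((9*sqrt(25 + 9))/(-4)) = 152*((9*sqrt(34))*(-1/4)) = 152*(-9*sqrt(34)/4) = -342*sqrt(34)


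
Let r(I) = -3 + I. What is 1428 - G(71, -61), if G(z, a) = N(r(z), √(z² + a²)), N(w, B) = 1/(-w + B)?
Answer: 2954498/2069 - √8762/4138 ≈ 1428.0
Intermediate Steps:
N(w, B) = 1/(B - w)
G(z, a) = 1/(3 + √(a² + z²) - z) (G(z, a) = 1/(√(z² + a²) - (-3 + z)) = 1/(√(a² + z²) + (3 - z)) = 1/(3 + √(a² + z²) - z))
1428 - G(71, -61) = 1428 - 1/(3 + √((-61)² + 71²) - 1*71) = 1428 - 1/(3 + √(3721 + 5041) - 71) = 1428 - 1/(3 + √8762 - 71) = 1428 - 1/(-68 + √8762)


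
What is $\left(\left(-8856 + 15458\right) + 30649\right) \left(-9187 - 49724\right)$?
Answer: $-2194493661$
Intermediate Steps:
$\left(\left(-8856 + 15458\right) + 30649\right) \left(-9187 - 49724\right) = \left(6602 + 30649\right) \left(-58911\right) = 37251 \left(-58911\right) = -2194493661$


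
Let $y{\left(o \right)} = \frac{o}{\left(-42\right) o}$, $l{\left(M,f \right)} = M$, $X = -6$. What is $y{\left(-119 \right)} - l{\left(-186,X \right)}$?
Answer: $\frac{7811}{42} \approx 185.98$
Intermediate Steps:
$y{\left(o \right)} = - \frac{1}{42}$ ($y{\left(o \right)} = o \left(- \frac{1}{42 o}\right) = - \frac{1}{42}$)
$y{\left(-119 \right)} - l{\left(-186,X \right)} = - \frac{1}{42} - -186 = - \frac{1}{42} + 186 = \frac{7811}{42}$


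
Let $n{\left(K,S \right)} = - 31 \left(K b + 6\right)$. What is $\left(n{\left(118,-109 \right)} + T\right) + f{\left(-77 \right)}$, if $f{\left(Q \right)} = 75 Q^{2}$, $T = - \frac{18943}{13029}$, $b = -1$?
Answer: $\frac{5838888320}{13029} \approx 4.4815 \cdot 10^{5}$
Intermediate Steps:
$T = - \frac{18943}{13029}$ ($T = \left(-18943\right) \frac{1}{13029} = - \frac{18943}{13029} \approx -1.4539$)
$n{\left(K,S \right)} = -186 + 31 K$ ($n{\left(K,S \right)} = - 31 \left(K \left(-1\right) + 6\right) = - 31 \left(- K + 6\right) = - 31 \left(6 - K\right) = -186 + 31 K$)
$\left(n{\left(118,-109 \right)} + T\right) + f{\left(-77 \right)} = \left(\left(-186 + 31 \cdot 118\right) - \frac{18943}{13029}\right) + 75 \left(-77\right)^{2} = \left(\left(-186 + 3658\right) - \frac{18943}{13029}\right) + 75 \cdot 5929 = \left(3472 - \frac{18943}{13029}\right) + 444675 = \frac{45217745}{13029} + 444675 = \frac{5838888320}{13029}$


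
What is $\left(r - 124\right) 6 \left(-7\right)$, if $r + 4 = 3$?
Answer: $5250$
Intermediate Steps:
$r = -1$ ($r = -4 + 3 = -1$)
$\left(r - 124\right) 6 \left(-7\right) = \left(-1 - 124\right) 6 \left(-7\right) = \left(-125\right) \left(-42\right) = 5250$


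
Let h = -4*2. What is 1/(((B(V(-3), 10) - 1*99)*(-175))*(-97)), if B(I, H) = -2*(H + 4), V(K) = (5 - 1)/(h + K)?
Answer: -1/2155825 ≈ -4.6386e-7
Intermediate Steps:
h = -8
V(K) = 4/(-8 + K) (V(K) = (5 - 1)/(-8 + K) = 4/(-8 + K))
B(I, H) = -8 - 2*H (B(I, H) = -2*(4 + H) = -8 - 2*H)
1/(((B(V(-3), 10) - 1*99)*(-175))*(-97)) = 1/((((-8 - 2*10) - 1*99)*(-175))*(-97)) = 1/((((-8 - 20) - 99)*(-175))*(-97)) = 1/(((-28 - 99)*(-175))*(-97)) = 1/(-127*(-175)*(-97)) = 1/(22225*(-97)) = 1/(-2155825) = -1/2155825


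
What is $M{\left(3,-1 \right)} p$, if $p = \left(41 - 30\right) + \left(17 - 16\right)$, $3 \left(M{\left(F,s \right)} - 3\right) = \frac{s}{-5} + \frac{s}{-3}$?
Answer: $\frac{572}{15} \approx 38.133$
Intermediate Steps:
$M{\left(F,s \right)} = 3 - \frac{8 s}{45}$ ($M{\left(F,s \right)} = 3 + \frac{\frac{s}{-5} + \frac{s}{-3}}{3} = 3 + \frac{s \left(- \frac{1}{5}\right) + s \left(- \frac{1}{3}\right)}{3} = 3 + \frac{- \frac{s}{5} - \frac{s}{3}}{3} = 3 + \frac{\left(- \frac{8}{15}\right) s}{3} = 3 - \frac{8 s}{45}$)
$p = 12$ ($p = 11 + 1 = 12$)
$M{\left(3,-1 \right)} p = \left(3 - - \frac{8}{45}\right) 12 = \left(3 + \frac{8}{45}\right) 12 = \frac{143}{45} \cdot 12 = \frac{572}{15}$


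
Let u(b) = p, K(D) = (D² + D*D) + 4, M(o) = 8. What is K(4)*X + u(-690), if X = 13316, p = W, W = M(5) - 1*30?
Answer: 479354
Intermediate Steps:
K(D) = 4 + 2*D² (K(D) = (D² + D²) + 4 = 2*D² + 4 = 4 + 2*D²)
W = -22 (W = 8 - 1*30 = 8 - 30 = -22)
p = -22
u(b) = -22
K(4)*X + u(-690) = (4 + 2*4²)*13316 - 22 = (4 + 2*16)*13316 - 22 = (4 + 32)*13316 - 22 = 36*13316 - 22 = 479376 - 22 = 479354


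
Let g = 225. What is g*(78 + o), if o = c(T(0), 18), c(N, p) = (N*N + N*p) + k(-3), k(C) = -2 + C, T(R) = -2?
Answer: 9225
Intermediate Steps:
c(N, p) = -5 + N² + N*p (c(N, p) = (N*N + N*p) + (-2 - 3) = (N² + N*p) - 5 = -5 + N² + N*p)
o = -37 (o = -5 + (-2)² - 2*18 = -5 + 4 - 36 = -37)
g*(78 + o) = 225*(78 - 37) = 225*41 = 9225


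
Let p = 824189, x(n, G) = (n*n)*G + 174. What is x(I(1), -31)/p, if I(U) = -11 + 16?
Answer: -601/824189 ≈ -0.00072920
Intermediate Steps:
I(U) = 5
x(n, G) = 174 + G*n² (x(n, G) = n²*G + 174 = G*n² + 174 = 174 + G*n²)
x(I(1), -31)/p = (174 - 31*5²)/824189 = (174 - 31*25)*(1/824189) = (174 - 775)*(1/824189) = -601*1/824189 = -601/824189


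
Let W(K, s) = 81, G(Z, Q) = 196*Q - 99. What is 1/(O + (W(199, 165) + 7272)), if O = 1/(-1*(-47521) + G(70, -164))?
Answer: 15278/112339135 ≈ 0.00013600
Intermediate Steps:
G(Z, Q) = -99 + 196*Q
O = 1/15278 (O = 1/(-1*(-47521) + (-99 + 196*(-164))) = 1/(47521 + (-99 - 32144)) = 1/(47521 - 32243) = 1/15278 ≈ 6.5454e-5)
1/(O + (W(199, 165) + 7272)) = 1/(1/15278 + (81 + 7272)) = 1/(1/15278 + 7353) = 1/(112339135/15278) = 15278/112339135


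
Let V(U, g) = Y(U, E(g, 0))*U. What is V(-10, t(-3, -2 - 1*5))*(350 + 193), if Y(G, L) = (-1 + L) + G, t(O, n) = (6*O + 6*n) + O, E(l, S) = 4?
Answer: 38010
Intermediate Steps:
t(O, n) = 6*n + 7*O
Y(G, L) = -1 + G + L
V(U, g) = U*(3 + U) (V(U, g) = (-1 + U + 4)*U = (3 + U)*U = U*(3 + U))
V(-10, t(-3, -2 - 1*5))*(350 + 193) = (-10*(3 - 10))*(350 + 193) = -10*(-7)*543 = 70*543 = 38010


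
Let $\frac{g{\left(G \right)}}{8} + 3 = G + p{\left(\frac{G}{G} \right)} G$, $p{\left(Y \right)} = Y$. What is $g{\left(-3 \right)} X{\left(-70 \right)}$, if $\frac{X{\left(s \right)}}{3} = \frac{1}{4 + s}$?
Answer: $\frac{36}{11} \approx 3.2727$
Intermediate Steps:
$X{\left(s \right)} = \frac{3}{4 + s}$
$g{\left(G \right)} = -24 + 16 G$ ($g{\left(G \right)} = -24 + 8 \left(G + \frac{G}{G} G\right) = -24 + 8 \left(G + 1 G\right) = -24 + 8 \left(G + G\right) = -24 + 8 \cdot 2 G = -24 + 16 G$)
$g{\left(-3 \right)} X{\left(-70 \right)} = \left(-24 + 16 \left(-3\right)\right) \frac{3}{4 - 70} = \left(-24 - 48\right) \frac{3}{-66} = - 72 \cdot 3 \left(- \frac{1}{66}\right) = \left(-72\right) \left(- \frac{1}{22}\right) = \frac{36}{11}$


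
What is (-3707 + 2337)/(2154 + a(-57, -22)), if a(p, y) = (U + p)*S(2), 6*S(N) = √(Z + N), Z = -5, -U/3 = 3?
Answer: -983660/1546693 - 15070*I*√3/4640079 ≈ -0.63598 - 0.0056253*I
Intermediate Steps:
U = -9 (U = -3*3 = -9)
S(N) = √(-5 + N)/6
a(p, y) = I*√3*(-9 + p)/6 (a(p, y) = (-9 + p)*(√(-5 + 2)/6) = (-9 + p)*(√(-3)/6) = (-9 + p)*((I*√3)/6) = (-9 + p)*(I*√3/6) = I*√3*(-9 + p)/6)
(-3707 + 2337)/(2154 + a(-57, -22)) = (-3707 + 2337)/(2154 + I*√3*(-9 - 57)/6) = -1370/(2154 + (⅙)*I*√3*(-66)) = -1370/(2154 - 11*I*√3)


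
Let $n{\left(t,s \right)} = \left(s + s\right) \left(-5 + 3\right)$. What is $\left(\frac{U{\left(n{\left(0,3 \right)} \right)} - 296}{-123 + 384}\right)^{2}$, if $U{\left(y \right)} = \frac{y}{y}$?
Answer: $\frac{87025}{68121} \approx 1.2775$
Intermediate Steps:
$n{\left(t,s \right)} = - 4 s$ ($n{\left(t,s \right)} = 2 s \left(-2\right) = - 4 s$)
$U{\left(y \right)} = 1$
$\left(\frac{U{\left(n{\left(0,3 \right)} \right)} - 296}{-123 + 384}\right)^{2} = \left(\frac{1 - 296}{-123 + 384}\right)^{2} = \left(- \frac{295}{261}\right)^{2} = \frac{87025}{68121}$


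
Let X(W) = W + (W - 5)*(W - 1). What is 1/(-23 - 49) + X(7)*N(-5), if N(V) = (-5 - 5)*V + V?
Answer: 61559/72 ≈ 854.99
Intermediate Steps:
N(V) = -9*V (N(V) = -10*V + V = -9*V)
X(W) = W + (-1 + W)*(-5 + W) (X(W) = W + (-5 + W)*(-1 + W) = W + (-1 + W)*(-5 + W))
1/(-23 - 49) + X(7)*N(-5) = 1/(-23 - 49) + (5 + 7**2 - 5*7)*(-9*(-5)) = 1/(-72) + (5 + 49 - 35)*45 = -1/72 + 19*45 = -1/72 + 855 = 61559/72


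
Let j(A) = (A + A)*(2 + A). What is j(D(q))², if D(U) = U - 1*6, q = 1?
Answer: 900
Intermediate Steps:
D(U) = -6 + U (D(U) = U - 6 = -6 + U)
j(A) = 2*A*(2 + A) (j(A) = (2*A)*(2 + A) = 2*A*(2 + A))
j(D(q))² = (2*(-6 + 1)*(2 + (-6 + 1)))² = (2*(-5)*(2 - 5))² = (2*(-5)*(-3))² = 30² = 900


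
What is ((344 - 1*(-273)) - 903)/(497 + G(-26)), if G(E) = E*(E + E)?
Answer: -286/1849 ≈ -0.15468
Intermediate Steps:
G(E) = 2*E² (G(E) = E*(2*E) = 2*E²)
((344 - 1*(-273)) - 903)/(497 + G(-26)) = ((344 - 1*(-273)) - 903)/(497 + 2*(-26)²) = ((344 + 273) - 903)/(497 + 2*676) = (617 - 903)/(497 + 1352) = -286/1849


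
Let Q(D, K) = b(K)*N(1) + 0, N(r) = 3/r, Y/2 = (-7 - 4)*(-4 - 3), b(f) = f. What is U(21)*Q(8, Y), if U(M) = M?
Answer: 9702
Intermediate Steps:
Y = 154 (Y = 2*((-7 - 4)*(-4 - 3)) = 2*(-11*(-7)) = 2*77 = 154)
Q(D, K) = 3*K (Q(D, K) = K*(3/1) + 0 = K*(3*1) + 0 = K*3 + 0 = 3*K + 0 = 3*K)
U(21)*Q(8, Y) = 21*(3*154) = 21*462 = 9702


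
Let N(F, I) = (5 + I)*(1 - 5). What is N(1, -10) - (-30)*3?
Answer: 110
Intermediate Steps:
N(F, I) = -20 - 4*I (N(F, I) = (5 + I)*(-4) = -20 - 4*I)
N(1, -10) - (-30)*3 = (-20 - 4*(-10)) - (-30)*3 = (-20 + 40) - 1*(-90) = 20 + 90 = 110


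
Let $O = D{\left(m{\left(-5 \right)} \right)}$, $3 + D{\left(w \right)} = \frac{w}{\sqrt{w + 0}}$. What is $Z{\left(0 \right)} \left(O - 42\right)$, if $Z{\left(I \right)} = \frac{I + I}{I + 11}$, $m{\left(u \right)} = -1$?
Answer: $0$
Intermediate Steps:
$D{\left(w \right)} = -3 + \sqrt{w}$ ($D{\left(w \right)} = -3 + \frac{w}{\sqrt{w + 0}} = -3 + \frac{w}{\sqrt{w}} = -3 + \sqrt{w}$)
$Z{\left(I \right)} = \frac{2 I}{11 + I}$
$O = -3 + i$ ($O = -3 + \sqrt{-1} = -3 + i \approx -3.0 + 1.0 i$)
$Z{\left(0 \right)} \left(O - 42\right) = 2 \cdot 0 \frac{1}{11 + 0} \left(\left(-3 + i\right) - 42\right) = 2 \cdot 0 \cdot \frac{1}{11} \left(-45 + i\right) = 0 \left(-45 + i\right) = 0$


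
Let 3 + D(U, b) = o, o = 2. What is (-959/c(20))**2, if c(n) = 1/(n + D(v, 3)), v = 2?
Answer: 332004841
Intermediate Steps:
D(U, b) = -1 (D(U, b) = -3 + 2 = -1)
c(n) = 1/(-1 + n) (c(n) = 1/(n - 1) = 1/(-1 + n))
(-959/c(20))**2 = (-959/(1/(-1 + 20)))**2 = (-959/(1/19))**2 = (-959/1/19)**2 = (-959*19)**2 = (-18221)**2 = 332004841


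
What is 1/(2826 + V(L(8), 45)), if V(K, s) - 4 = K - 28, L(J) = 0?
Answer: 1/2802 ≈ 0.00035689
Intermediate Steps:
V(K, s) = -24 + K (V(K, s) = 4 + (K - 28) = 4 + (-28 + K) = -24 + K)
1/(2826 + V(L(8), 45)) = 1/(2826 + (-24 + 0)) = 1/(2826 - 24) = 1/2802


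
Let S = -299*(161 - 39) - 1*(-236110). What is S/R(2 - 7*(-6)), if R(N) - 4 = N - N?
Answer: 49908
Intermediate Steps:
R(N) = 4 (R(N) = 4 + (N - N) = 4 + 0 = 4)
S = 199632 (S = -299*122 + 236110 = -36478 + 236110 = 199632)
S/R(2 - 7*(-6)) = 199632/4 = 199632*(¼) = 49908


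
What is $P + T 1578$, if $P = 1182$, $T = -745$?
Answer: $-1174428$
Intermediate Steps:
$P + T 1578 = 1182 - 1175610 = -1174428$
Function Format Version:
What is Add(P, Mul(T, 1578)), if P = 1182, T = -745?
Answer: -1174428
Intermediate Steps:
Add(P, Mul(T, 1578)) = Add(1182, Mul(-745, 1578)) = Add(1182, -1175610) = -1174428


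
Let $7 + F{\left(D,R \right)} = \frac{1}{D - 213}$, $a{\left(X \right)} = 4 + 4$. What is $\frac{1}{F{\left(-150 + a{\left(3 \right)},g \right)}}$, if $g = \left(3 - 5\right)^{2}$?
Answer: $- \frac{355}{2486} \approx -0.1428$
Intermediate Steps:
$a{\left(X \right)} = 8$
$g = 4$ ($g = \left(-2\right)^{2} = 4$)
$F{\left(D,R \right)} = -7 + \frac{1}{-213 + D}$ ($F{\left(D,R \right)} = -7 + \frac{1}{D - 213} = -7 + \frac{1}{-213 + D}$)
$\frac{1}{F{\left(-150 + a{\left(3 \right)},g \right)}} = \frac{1}{\frac{1}{-213 + \left(-150 + 8\right)} \left(1492 - 7 \left(-150 + 8\right)\right)} = \frac{1}{\frac{1}{-213 - 142} \left(1492 - -994\right)} = \frac{1}{\frac{1}{-355} \left(1492 + 994\right)} = \frac{1}{\left(- \frac{1}{355}\right) 2486} = \frac{1}{- \frac{2486}{355}} = - \frac{355}{2486}$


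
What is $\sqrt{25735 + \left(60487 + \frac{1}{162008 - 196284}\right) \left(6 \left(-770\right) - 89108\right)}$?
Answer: $\frac{i \sqrt{416283990624386753}}{8569} \approx 75295.0 i$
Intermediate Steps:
$\sqrt{25735 + \left(60487 + \frac{1}{162008 - 196284}\right) \left(6 \left(-770\right) - 89108\right)} = \sqrt{25735 + \left(60487 + \frac{1}{-34276}\right) \left(-4620 - 89108\right)} = \sqrt{25735 + \left(60487 - \frac{1}{34276}\right) \left(-93728\right)} = \sqrt{25735 + \frac{2073252411}{34276} \left(-93728\right)} = \sqrt{25735 - \frac{48580450494552}{8569}} = \sqrt{- \frac{48580229971337}{8569}} = \frac{i \sqrt{416283990624386753}}{8569}$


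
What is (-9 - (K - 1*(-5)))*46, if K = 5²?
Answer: -1794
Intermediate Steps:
K = 25
(-9 - (K - 1*(-5)))*46 = (-9 - (25 - 1*(-5)))*46 = (-9 - (25 + 5))*46 = (-9 - 1*30)*46 = (-9 - 30)*46 = -39*46 = -1794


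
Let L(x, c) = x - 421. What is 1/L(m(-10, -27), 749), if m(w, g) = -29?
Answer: -1/450 ≈ -0.0022222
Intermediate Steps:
L(x, c) = -421 + x
1/L(m(-10, -27), 749) = 1/(-421 - 29) = 1/(-450) = -1/450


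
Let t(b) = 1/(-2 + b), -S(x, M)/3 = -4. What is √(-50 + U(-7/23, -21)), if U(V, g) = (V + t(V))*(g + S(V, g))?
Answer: 5*I*√2576966/1219 ≈ 6.5845*I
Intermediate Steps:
S(x, M) = 12 (S(x, M) = -3*(-4) = 12)
U(V, g) = (12 + g)*(V + 1/(-2 + V)) (U(V, g) = (V + 1/(-2 + V))*(g + 12) = (V + 1/(-2 + V))*(12 + g) = (12 + g)*(V + 1/(-2 + V)))
√(-50 + U(-7/23, -21)) = √(-50 + (12 - 21 + (-7/23)*(-2 - 7/23)*(12 - 21))/(-2 - 7/23)) = √(-50 + (12 - 21 - 7*1/23*(-2 - 7*1/23)*(-9))/(-2 - 7*1/23)) = √(-50 + (12 - 21 - 7/23*(-2 - 7/23)*(-9))/(-2 - 7/23)) = √(-50 + (12 - 21 - 7/23*(-53/23)*(-9))/(-53/23)) = √(-50 - 23*(12 - 21 - 3339/529)/53) = √(-50 - 23/53*(-8100/529)) = √(-50 + 8100/1219) = √(-52850/1219) = 5*I*√2576966/1219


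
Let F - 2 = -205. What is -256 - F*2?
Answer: 150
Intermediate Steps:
F = -203 (F = 2 - 205 = -203)
-256 - F*2 = -256 - (-203)*2 = -256 - 1*(-406) = -256 + 406 = 150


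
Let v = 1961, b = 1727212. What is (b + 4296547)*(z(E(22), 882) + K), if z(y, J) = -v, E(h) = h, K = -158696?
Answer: -967759049663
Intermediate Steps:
z(y, J) = -1961 (z(y, J) = -1*1961 = -1961)
(b + 4296547)*(z(E(22), 882) + K) = (1727212 + 4296547)*(-1961 - 158696) = 6023759*(-160657) = -967759049663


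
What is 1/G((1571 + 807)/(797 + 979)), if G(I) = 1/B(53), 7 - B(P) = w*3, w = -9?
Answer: 34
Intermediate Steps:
B(P) = 34 (B(P) = 7 - (-9)*3 = 7 - 1*(-27) = 7 + 27 = 34)
G(I) = 1/34
1/G((1571 + 807)/(797 + 979)) = 1/(1/34) = 34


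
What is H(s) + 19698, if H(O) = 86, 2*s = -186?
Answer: 19784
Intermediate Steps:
s = -93 (s = (½)*(-186) = -93)
H(s) + 19698 = 86 + 19698 = 19784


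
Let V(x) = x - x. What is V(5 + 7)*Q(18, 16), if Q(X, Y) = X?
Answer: 0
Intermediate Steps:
V(x) = 0
V(5 + 7)*Q(18, 16) = 0*18 = 0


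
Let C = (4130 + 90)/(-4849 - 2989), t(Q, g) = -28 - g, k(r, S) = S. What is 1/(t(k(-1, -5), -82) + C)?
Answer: 3919/209516 ≈ 0.018705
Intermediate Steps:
C = -2110/3919 (C = 4220/(-7838) = 4220*(-1/7838) = -2110/3919 ≈ -0.53840)
1/(t(k(-1, -5), -82) + C) = 1/((-28 - 1*(-82)) - 2110/3919) = 1/((-28 + 82) - 2110/3919) = 1/(54 - 2110/3919) = 1/(209516/3919) = 3919/209516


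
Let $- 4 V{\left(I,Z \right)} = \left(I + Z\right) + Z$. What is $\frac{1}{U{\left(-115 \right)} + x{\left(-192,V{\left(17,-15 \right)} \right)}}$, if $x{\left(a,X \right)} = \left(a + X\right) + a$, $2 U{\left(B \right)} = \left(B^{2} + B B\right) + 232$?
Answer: $\frac{4}{51841} \approx 7.7159 \cdot 10^{-5}$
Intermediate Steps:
$V{\left(I,Z \right)} = - \frac{Z}{2} - \frac{I}{4}$ ($V{\left(I,Z \right)} = - \frac{\left(I + Z\right) + Z}{4} = - \frac{I + 2 Z}{4} = - \frac{Z}{2} - \frac{I}{4}$)
$U{\left(B \right)} = 116 + B^{2}$ ($U{\left(B \right)} = \frac{\left(B^{2} + B B\right) + 232}{2} = \frac{\left(B^{2} + B^{2}\right) + 232}{2} = \frac{2 B^{2} + 232}{2} = \frac{232 + 2 B^{2}}{2} = 116 + B^{2}$)
$x{\left(a,X \right)} = X + 2 a$ ($x{\left(a,X \right)} = \left(X + a\right) + a = X + 2 a$)
$\frac{1}{U{\left(-115 \right)} + x{\left(-192,V{\left(17,-15 \right)} \right)}} = \frac{1}{\left(116 + \left(-115\right)^{2}\right) + \left(\left(\left(- \frac{1}{2}\right) \left(-15\right) - \frac{17}{4}\right) + 2 \left(-192\right)\right)} = \frac{1}{\left(116 + 13225\right) + \left(\left(\frac{15}{2} - \frac{17}{4}\right) - 384\right)} = \frac{1}{13341 + \left(\frac{13}{4} - 384\right)} = \frac{1}{13341 - \frac{1523}{4}} = \frac{1}{\frac{51841}{4}} = \frac{4}{51841}$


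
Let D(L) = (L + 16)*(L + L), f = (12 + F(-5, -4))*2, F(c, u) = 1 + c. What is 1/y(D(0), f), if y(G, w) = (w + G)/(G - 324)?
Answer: -81/4 ≈ -20.250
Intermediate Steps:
f = 16 (f = (12 + (1 - 5))*2 = (12 - 4)*2 = 8*2 = 16)
D(L) = 2*L*(16 + L) (D(L) = (16 + L)*(2*L) = 2*L*(16 + L))
y(G, w) = (G + w)/(-324 + G)
1/y(D(0), f) = 1/((2*0*(16 + 0) + 16)/(-324 + 2*0*(16 + 0))) = 1/((2*0*16 + 16)/(-324 + 2*0*16)) = 1/((0 + 16)/(-324 + 0)) = 1/(16/(-324)) = 1/(-1/324*16) = 1/(-4/81) = -81/4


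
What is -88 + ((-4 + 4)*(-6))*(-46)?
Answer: -88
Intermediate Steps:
-88 + ((-4 + 4)*(-6))*(-46) = -88 + (0*(-6))*(-46) = -88 + 0*(-46) = -88 + 0 = -88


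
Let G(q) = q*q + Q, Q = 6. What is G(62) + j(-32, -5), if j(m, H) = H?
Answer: 3845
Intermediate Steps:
G(q) = 6 + q² (G(q) = q*q + 6 = q² + 6 = 6 + q²)
G(62) + j(-32, -5) = (6 + 62²) - 5 = (6 + 3844) - 5 = 3850 - 5 = 3845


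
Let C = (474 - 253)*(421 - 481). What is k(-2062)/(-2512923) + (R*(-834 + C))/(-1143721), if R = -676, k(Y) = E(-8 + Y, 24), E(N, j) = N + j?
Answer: -7979881465982/958027602161 ≈ -8.3295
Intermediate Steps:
k(Y) = 16 + Y (k(Y) = (-8 + Y) + 24 = 16 + Y)
C = -13260 (C = 221*(-60) = -13260)
k(-2062)/(-2512923) + (R*(-834 + C))/(-1143721) = (16 - 2062)/(-2512923) - 676*(-834 - 13260)/(-1143721) = -2046*(-1/2512923) - 676*(-14094)*(-1/1143721) = 682/837641 + 9527544*(-1/1143721) = 682/837641 - 9527544/1143721 = -7979881465982/958027602161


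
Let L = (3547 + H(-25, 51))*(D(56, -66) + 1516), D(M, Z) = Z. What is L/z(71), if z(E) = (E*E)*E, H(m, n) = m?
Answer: 5106900/357911 ≈ 14.269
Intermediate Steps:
z(E) = E³ (z(E) = E²*E = E³)
L = 5106900 (L = (3547 - 25)*(-66 + 1516) = 3522*1450 = 5106900)
L/z(71) = 5106900/(71³) = 5106900/357911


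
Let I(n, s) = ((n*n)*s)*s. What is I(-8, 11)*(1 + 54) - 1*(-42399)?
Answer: 468319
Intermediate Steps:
I(n, s) = n²*s² (I(n, s) = (n²*s)*s = (s*n²)*s = n²*s²)
I(-8, 11)*(1 + 54) - 1*(-42399) = ((-8)²*11²)*(1 + 54) - 1*(-42399) = (64*121)*55 + 42399 = 7744*55 + 42399 = 425920 + 42399 = 468319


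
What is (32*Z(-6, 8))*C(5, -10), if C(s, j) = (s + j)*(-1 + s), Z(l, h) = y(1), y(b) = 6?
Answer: -3840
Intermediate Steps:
Z(l, h) = 6
C(s, j) = (-1 + s)*(j + s) (C(s, j) = (j + s)*(-1 + s) = (-1 + s)*(j + s))
(32*Z(-6, 8))*C(5, -10) = (32*6)*(5² - 1*(-10) - 1*5 - 10*5) = 192*(25 + 10 - 5 - 50) = 192*(-20) = -3840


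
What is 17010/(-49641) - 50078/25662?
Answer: -69581729/30330651 ≈ -2.2941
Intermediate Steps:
17010/(-49641) - 50078/25662 = 17010*(-1/49641) - 50078*1/25662 = -5670/16547 - 3577/1833 = -69581729/30330651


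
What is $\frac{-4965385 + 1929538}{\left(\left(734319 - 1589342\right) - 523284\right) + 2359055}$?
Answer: $- \frac{1011949}{326916} \approx -3.0954$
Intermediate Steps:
$\frac{-4965385 + 1929538}{\left(\left(734319 - 1589342\right) - 523284\right) + 2359055} = - \frac{3035847}{\left(-855023 - 523284\right) + 2359055} = - \frac{3035847}{-1378307 + 2359055} = - \frac{3035847}{980748} = \left(-3035847\right) \frac{1}{980748} = - \frac{1011949}{326916}$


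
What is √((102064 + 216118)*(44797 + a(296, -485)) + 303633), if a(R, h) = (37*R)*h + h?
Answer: I*√1675994108623 ≈ 1.2946e+6*I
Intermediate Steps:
a(R, h) = h + 37*R*h (a(R, h) = 37*R*h + h = h + 37*R*h)
√((102064 + 216118)*(44797 + a(296, -485)) + 303633) = √((102064 + 216118)*(44797 - 485*(1 + 37*296)) + 303633) = √(318182*(44797 - 485*(1 + 10952)) + 303633) = √(318182*(44797 - 485*10953) + 303633) = √(318182*(44797 - 5312205) + 303633) = √(318182*(-5267408) + 303633) = √(-1675994412256 + 303633) = √(-1675994108623) = I*√1675994108623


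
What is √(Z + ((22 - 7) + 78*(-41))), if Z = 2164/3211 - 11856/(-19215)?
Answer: I*√7963291943534235/1582035 ≈ 56.407*I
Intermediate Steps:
Z = 26550292/20566455 (Z = 2164*(1/3211) - 11856*(-1/19215) = 2164/3211 + 3952/6405 = 26550292/20566455 ≈ 1.2910)
√(Z + ((22 - 7) + 78*(-41))) = √(26550292/20566455 + ((22 - 7) + 78*(-41))) = √(26550292/20566455 + (15 - 3198)) = √(26550292/20566455 - 3183) = √(-65436475973/20566455) = I*√7963291943534235/1582035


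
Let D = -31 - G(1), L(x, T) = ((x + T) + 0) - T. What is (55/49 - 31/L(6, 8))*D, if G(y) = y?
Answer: 19024/147 ≈ 129.42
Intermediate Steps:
L(x, T) = x (L(x, T) = ((T + x) + 0) - T = (T + x) - T = x)
D = -32 (D = -31 - 1*1 = -31 - 1 = -32)
(55/49 - 31/L(6, 8))*D = (55/49 - 31/6)*(-32) = -1189/294*(-32) = 19024/147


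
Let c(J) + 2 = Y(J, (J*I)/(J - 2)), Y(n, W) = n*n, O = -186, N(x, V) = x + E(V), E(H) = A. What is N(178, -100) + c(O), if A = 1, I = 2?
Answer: 34773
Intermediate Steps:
E(H) = 1
N(x, V) = 1 + x (N(x, V) = x + 1 = 1 + x)
Y(n, W) = n²
c(J) = -2 + J²
N(178, -100) + c(O) = (1 + 178) + (-2 + (-186)²) = 179 + (-2 + 34596) = 179 + 34594 = 34773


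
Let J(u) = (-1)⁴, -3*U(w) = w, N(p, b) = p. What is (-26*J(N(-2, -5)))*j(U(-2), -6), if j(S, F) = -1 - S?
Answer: 130/3 ≈ 43.333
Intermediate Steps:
U(w) = -w/3
J(u) = 1
(-26*J(N(-2, -5)))*j(U(-2), -6) = (-26*1)*(-1 - (-1)*(-2)/3) = -26*(-1 - 1*⅔) = -26*(-1 - ⅔) = -26*(-5/3) = 130/3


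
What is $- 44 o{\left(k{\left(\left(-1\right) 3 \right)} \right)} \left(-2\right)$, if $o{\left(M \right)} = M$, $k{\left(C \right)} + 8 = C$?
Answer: $-968$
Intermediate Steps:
$k{\left(C \right)} = -8 + C$
$- 44 o{\left(k{\left(\left(-1\right) 3 \right)} \right)} \left(-2\right) = - 44 \left(-8 - 3\right) \left(-2\right) = \left(-44\right) \left(-11\right) \left(-2\right) = 484 \left(-2\right) = -968$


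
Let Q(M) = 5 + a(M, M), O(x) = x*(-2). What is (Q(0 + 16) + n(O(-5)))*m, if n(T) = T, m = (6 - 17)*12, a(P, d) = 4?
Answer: -2508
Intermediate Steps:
O(x) = -2*x
Q(M) = 9 (Q(M) = 5 + 4 = 9)
m = -132 (m = -11*12 = -132)
(Q(0 + 16) + n(O(-5)))*m = (9 - 2*(-5))*(-132) = (9 + 10)*(-132) = 19*(-132) = -2508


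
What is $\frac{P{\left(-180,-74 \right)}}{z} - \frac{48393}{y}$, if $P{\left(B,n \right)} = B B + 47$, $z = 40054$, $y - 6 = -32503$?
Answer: $\frac{2992763381}{1301634838} \approx 2.2992$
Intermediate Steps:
$y = -32497$ ($y = 6 - 32503 = -32497$)
$P{\left(B,n \right)} = 47 + B^{2}$ ($P{\left(B,n \right)} = B^{2} + 47 = 47 + B^{2}$)
$\frac{P{\left(-180,-74 \right)}}{z} - \frac{48393}{y} = \frac{47 + \left(-180\right)^{2}}{40054} - \frac{48393}{-32497} = \left(47 + 32400\right) \frac{1}{40054} - - \frac{48393}{32497} = 32447 \cdot \frac{1}{40054} + \frac{48393}{32497} = \frac{32447}{40054} + \frac{48393}{32497} = \frac{2992763381}{1301634838}$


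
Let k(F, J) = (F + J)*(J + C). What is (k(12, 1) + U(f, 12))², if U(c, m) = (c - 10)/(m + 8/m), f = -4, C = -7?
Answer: 2259009/361 ≈ 6257.6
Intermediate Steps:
U(c, m) = (-10 + c)/(m + 8/m)
k(F, J) = (-7 + J)*(F + J) (k(F, J) = (F + J)*(J - 7) = (F + J)*(-7 + J) = (-7 + J)*(F + J))
(k(12, 1) + U(f, 12))² = ((1² - 7*12 - 7*1 + 12*1) + 12*(-10 - 4)/(8 + 12²))² = ((1 - 84 - 7 + 12) + 12*(-14)/(8 + 144))² = (-78 + 12*(-14)/152)² = (-78 + 12*(1/152)*(-14))² = (-78 - 21/19)² = (-1503/19)² = 2259009/361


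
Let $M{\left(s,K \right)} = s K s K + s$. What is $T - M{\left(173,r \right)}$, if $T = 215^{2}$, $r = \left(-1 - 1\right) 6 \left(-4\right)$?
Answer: $-68910364$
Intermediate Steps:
$r = 48$ ($r = \left(-1 - 1\right) 6 \left(-4\right) = \left(-2\right) 6 \left(-4\right) = \left(-12\right) \left(-4\right) = 48$)
$M{\left(s,K \right)} = s + K^{2} s^{2}$ ($M{\left(s,K \right)} = K s s K + s = K s^{2} K + s = K^{2} s^{2} + s = s + K^{2} s^{2}$)
$T = 46225$
$T - M{\left(173,r \right)} = 46225 - 173 \left(1 + 173 \cdot 48^{2}\right) = 46225 - 173 \left(1 + 173 \cdot 2304\right) = 46225 - 173 \left(1 + 398592\right) = 46225 - 173 \cdot 398593 = 46225 - 68956589 = -68910364$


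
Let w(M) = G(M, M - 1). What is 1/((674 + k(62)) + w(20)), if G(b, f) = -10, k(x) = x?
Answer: 1/726 ≈ 0.0013774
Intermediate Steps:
w(M) = -10
1/((674 + k(62)) + w(20)) = 1/((674 + 62) - 10) = 1/(736 - 10) = 1/726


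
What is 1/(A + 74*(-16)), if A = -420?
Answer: -1/1604 ≈ -0.00062344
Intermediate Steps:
1/(A + 74*(-16)) = 1/(-420 + 74*(-16)) = 1/(-420 - 1184) = 1/(-1604) = -1/1604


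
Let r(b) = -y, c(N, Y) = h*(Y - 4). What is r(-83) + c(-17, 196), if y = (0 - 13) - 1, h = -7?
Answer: -1330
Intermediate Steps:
y = -14 (y = -13 - 1 = -14)
c(N, Y) = 28 - 7*Y (c(N, Y) = -7*(Y - 4) = -7*(-4 + Y) = 28 - 7*Y)
r(b) = 14 (r(b) = -1*(-14) = 14)
r(-83) + c(-17, 196) = 14 + (28 - 7*196) = 14 + (28 - 1372) = 14 - 1344 = -1330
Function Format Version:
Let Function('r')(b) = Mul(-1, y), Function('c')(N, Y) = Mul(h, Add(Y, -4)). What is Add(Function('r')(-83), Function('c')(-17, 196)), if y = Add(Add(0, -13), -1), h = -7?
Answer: -1330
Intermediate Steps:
y = -14 (y = Add(-13, -1) = -14)
Function('c')(N, Y) = Add(28, Mul(-7, Y)) (Function('c')(N, Y) = Mul(-7, Add(Y, -4)) = Mul(-7, Add(-4, Y)) = Add(28, Mul(-7, Y)))
Function('r')(b) = 14 (Function('r')(b) = Mul(-1, -14) = 14)
Add(Function('r')(-83), Function('c')(-17, 196)) = Add(14, Add(28, Mul(-7, 196))) = Add(14, Add(28, -1372)) = Add(14, -1344) = -1330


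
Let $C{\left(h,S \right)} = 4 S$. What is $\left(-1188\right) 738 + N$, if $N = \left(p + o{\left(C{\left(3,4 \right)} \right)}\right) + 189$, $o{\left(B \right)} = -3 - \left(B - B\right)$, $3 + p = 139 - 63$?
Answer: $-876485$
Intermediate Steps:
$p = 73$ ($p = -3 + \left(139 - 63\right) = -3 + 76 = 73$)
$o{\left(B \right)} = -3$ ($o{\left(B \right)} = -3 - 0 = -3 + 0 = -3$)
$N = 259$ ($N = \left(73 - 3\right) + 189 = 70 + 189 = 259$)
$\left(-1188\right) 738 + N = \left(-1188\right) 738 + 259 = -876744 + 259 = -876485$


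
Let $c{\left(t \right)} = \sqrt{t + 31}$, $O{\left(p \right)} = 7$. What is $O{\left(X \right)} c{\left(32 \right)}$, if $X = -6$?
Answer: $21 \sqrt{7} \approx 55.561$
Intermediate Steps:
$c{\left(t \right)} = \sqrt{31 + t}$
$O{\left(X \right)} c{\left(32 \right)} = 7 \sqrt{31 + 32} = 7 \sqrt{63} = 7 \cdot 3 \sqrt{7} = 21 \sqrt{7}$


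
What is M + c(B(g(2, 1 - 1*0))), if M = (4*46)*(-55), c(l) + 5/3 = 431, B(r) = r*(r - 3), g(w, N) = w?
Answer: -29072/3 ≈ -9690.7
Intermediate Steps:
B(r) = r*(-3 + r)
c(l) = 1288/3 (c(l) = -5/3 + 431 = 1288/3)
M = -10120 (M = 184*(-55) = -10120)
M + c(B(g(2, 1 - 1*0))) = -10120 + 1288/3 = -29072/3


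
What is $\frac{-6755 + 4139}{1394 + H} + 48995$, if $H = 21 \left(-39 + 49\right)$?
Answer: $\frac{19646341}{401} \approx 48993.0$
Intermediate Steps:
$H = 210$ ($H = 21 \cdot 10 = 210$)
$\frac{-6755 + 4139}{1394 + H} + 48995 = \frac{-6755 + 4139}{1394 + 210} + 48995 = - \frac{2616}{1604} + 48995 = \left(-2616\right) \frac{1}{1604} + 48995 = - \frac{654}{401} + 48995 = \frac{19646341}{401}$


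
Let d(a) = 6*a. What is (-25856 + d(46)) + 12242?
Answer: -13338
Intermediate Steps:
(-25856 + d(46)) + 12242 = (-25856 + 6*46) + 12242 = (-25856 + 276) + 12242 = -25580 + 12242 = -13338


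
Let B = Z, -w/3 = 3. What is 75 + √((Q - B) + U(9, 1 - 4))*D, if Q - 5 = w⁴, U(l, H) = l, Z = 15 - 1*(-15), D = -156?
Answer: 75 - 156*√6545 ≈ -12546.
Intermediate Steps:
w = -9 (w = -3*3 = -9)
Z = 30 (Z = 15 + 15 = 30)
B = 30
Q = 6566 (Q = 5 + (-9)⁴ = 5 + 6561 = 6566)
75 + √((Q - B) + U(9, 1 - 4))*D = 75 + √((6566 - 1*30) + 9)*(-156) = 75 + √((6566 - 30) + 9)*(-156) = 75 + √(6536 + 9)*(-156) = 75 + √6545*(-156) = 75 - 156*√6545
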